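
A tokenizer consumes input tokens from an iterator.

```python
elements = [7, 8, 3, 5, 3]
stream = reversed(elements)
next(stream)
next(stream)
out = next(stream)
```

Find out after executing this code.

Step 1: reversed([7, 8, 3, 5, 3]) gives iterator: [3, 5, 3, 8, 7].
Step 2: First next() = 3, second next() = 5.
Step 3: Third next() = 3.
Therefore out = 3.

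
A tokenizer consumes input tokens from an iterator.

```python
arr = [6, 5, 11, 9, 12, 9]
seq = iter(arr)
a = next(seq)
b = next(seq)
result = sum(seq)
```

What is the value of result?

Step 1: Create iterator over [6, 5, 11, 9, 12, 9].
Step 2: a = next() = 6, b = next() = 5.
Step 3: sum() of remaining [11, 9, 12, 9] = 41.
Therefore result = 41.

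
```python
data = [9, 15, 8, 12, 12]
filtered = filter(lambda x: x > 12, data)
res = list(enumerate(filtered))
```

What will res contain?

Step 1: Filter [9, 15, 8, 12, 12] for > 12: [15].
Step 2: enumerate re-indexes from 0: [(0, 15)].
Therefore res = [(0, 15)].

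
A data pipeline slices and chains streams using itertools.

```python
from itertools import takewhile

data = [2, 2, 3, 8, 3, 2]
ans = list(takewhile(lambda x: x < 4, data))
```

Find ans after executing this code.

Step 1: takewhile stops at first element >= 4:
  2 < 4: take
  2 < 4: take
  3 < 4: take
  8 >= 4: stop
Therefore ans = [2, 2, 3].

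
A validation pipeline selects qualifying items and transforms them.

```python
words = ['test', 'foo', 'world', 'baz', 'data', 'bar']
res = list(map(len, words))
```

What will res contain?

Step 1: Map len() to each word:
  'test' -> 4
  'foo' -> 3
  'world' -> 5
  'baz' -> 3
  'data' -> 4
  'bar' -> 3
Therefore res = [4, 3, 5, 3, 4, 3].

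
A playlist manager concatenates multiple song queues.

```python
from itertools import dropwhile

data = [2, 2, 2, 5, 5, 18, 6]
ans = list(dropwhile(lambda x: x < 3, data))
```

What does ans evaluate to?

Step 1: dropwhile drops elements while < 3:
  2 < 3: dropped
  2 < 3: dropped
  2 < 3: dropped
  5: kept (dropping stopped)
Step 2: Remaining elements kept regardless of condition.
Therefore ans = [5, 5, 18, 6].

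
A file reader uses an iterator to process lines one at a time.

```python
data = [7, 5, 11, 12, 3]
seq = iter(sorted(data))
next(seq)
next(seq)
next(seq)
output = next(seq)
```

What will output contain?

Step 1: sorted([7, 5, 11, 12, 3]) = [3, 5, 7, 11, 12].
Step 2: Create iterator and skip 3 elements.
Step 3: next() returns 11.
Therefore output = 11.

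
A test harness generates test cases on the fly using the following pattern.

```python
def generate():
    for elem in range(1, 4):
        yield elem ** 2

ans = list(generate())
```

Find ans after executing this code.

Step 1: For each elem in range(1, 4), yield elem**2:
  elem=1: yield 1**2 = 1
  elem=2: yield 2**2 = 4
  elem=3: yield 3**2 = 9
Therefore ans = [1, 4, 9].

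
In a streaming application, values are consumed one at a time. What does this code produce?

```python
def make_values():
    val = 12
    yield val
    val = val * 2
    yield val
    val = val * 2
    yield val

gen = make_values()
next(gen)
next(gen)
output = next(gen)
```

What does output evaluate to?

Step 1: Trace through generator execution:
  Yield 1: val starts at 12, yield 12
  Yield 2: val = 12 * 2 = 24, yield 24
  Yield 3: val = 24 * 2 = 48, yield 48
Step 2: First next() gets 12, second next() gets the second value, third next() yields 48.
Therefore output = 48.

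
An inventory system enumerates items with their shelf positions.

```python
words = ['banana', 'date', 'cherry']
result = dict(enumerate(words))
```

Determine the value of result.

Step 1: enumerate pairs indices with words:
  0 -> 'banana'
  1 -> 'date'
  2 -> 'cherry'
Therefore result = {0: 'banana', 1: 'date', 2: 'cherry'}.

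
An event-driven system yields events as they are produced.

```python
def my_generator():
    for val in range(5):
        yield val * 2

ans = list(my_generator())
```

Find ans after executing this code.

Step 1: For each val in range(5), yield val * 2:
  val=0: yield 0 * 2 = 0
  val=1: yield 1 * 2 = 2
  val=2: yield 2 * 2 = 4
  val=3: yield 3 * 2 = 6
  val=4: yield 4 * 2 = 8
Therefore ans = [0, 2, 4, 6, 8].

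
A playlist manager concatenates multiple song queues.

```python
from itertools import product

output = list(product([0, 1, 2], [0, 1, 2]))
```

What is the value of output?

Step 1: product([0, 1, 2], [0, 1, 2]) gives all pairs:
  (0, 0)
  (0, 1)
  (0, 2)
  (1, 0)
  (1, 1)
  (1, 2)
  (2, 0)
  (2, 1)
  (2, 2)
Therefore output = [(0, 0), (0, 1), (0, 2), (1, 0), (1, 1), (1, 2), (2, 0), (2, 1), (2, 2)].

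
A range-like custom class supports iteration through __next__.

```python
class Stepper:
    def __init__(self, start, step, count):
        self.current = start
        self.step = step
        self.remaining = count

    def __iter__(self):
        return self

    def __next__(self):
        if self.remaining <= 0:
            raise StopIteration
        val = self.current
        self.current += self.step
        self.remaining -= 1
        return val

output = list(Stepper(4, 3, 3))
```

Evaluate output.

Step 1: Stepper starts at 4, increments by 3, for 3 steps:
  Yield 4, then current += 3
  Yield 7, then current += 3
  Yield 10, then current += 3
Therefore output = [4, 7, 10].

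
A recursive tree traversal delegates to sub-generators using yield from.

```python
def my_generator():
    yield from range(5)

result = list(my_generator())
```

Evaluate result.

Step 1: yield from delegates to the iterable, yielding each element.
Step 2: Collected values: [0, 1, 2, 3, 4].
Therefore result = [0, 1, 2, 3, 4].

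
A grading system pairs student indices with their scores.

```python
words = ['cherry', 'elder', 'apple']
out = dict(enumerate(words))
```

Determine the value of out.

Step 1: enumerate pairs indices with words:
  0 -> 'cherry'
  1 -> 'elder'
  2 -> 'apple'
Therefore out = {0: 'cherry', 1: 'elder', 2: 'apple'}.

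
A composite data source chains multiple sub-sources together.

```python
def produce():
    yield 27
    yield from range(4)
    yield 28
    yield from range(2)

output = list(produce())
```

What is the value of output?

Step 1: Trace yields in order:
  yield 27
  yield 0
  yield 1
  yield 2
  yield 3
  yield 28
  yield 0
  yield 1
Therefore output = [27, 0, 1, 2, 3, 28, 0, 1].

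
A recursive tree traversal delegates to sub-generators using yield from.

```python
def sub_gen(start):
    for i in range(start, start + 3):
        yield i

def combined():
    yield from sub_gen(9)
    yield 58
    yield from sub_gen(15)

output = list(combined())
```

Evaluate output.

Step 1: combined() delegates to sub_gen(9):
  yield 9
  yield 10
  yield 11
Step 2: yield 58
Step 3: Delegates to sub_gen(15):
  yield 15
  yield 16
  yield 17
Therefore output = [9, 10, 11, 58, 15, 16, 17].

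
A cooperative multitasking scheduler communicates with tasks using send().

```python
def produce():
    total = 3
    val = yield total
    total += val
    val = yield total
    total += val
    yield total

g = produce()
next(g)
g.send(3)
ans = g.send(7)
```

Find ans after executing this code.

Step 1: next() -> yield total=3.
Step 2: send(3) -> val=3, total = 3+3 = 6, yield 6.
Step 3: send(7) -> val=7, total = 6+7 = 13, yield 13.
Therefore ans = 13.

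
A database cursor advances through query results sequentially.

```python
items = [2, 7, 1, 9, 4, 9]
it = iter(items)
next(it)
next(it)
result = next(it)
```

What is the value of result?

Step 1: Create iterator over [2, 7, 1, 9, 4, 9].
Step 2: next() consumes 2.
Step 3: next() consumes 7.
Step 4: next() returns 1.
Therefore result = 1.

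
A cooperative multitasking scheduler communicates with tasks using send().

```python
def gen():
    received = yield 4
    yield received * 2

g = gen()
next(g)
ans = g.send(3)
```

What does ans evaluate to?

Step 1: next(g) advances to first yield, producing 4.
Step 2: send(3) resumes, received = 3.
Step 3: yield received * 2 = 3 * 2 = 6.
Therefore ans = 6.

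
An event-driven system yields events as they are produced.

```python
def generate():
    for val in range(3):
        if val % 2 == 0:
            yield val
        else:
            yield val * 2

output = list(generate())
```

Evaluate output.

Step 1: For each val in range(3), yield val if even, else val*2:
  val=0 (even): yield 0
  val=1 (odd): yield 1*2 = 2
  val=2 (even): yield 2
Therefore output = [0, 2, 2].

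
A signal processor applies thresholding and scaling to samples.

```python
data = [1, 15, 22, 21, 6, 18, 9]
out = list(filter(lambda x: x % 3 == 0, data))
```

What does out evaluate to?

Step 1: Filter elements divisible by 3:
  1 % 3 = 1: removed
  15 % 3 = 0: kept
  22 % 3 = 1: removed
  21 % 3 = 0: kept
  6 % 3 = 0: kept
  18 % 3 = 0: kept
  9 % 3 = 0: kept
Therefore out = [15, 21, 6, 18, 9].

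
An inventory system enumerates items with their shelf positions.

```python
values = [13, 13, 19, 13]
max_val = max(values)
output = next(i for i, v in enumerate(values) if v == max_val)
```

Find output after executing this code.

Step 1: max([13, 13, 19, 13]) = 19.
Step 2: Find first index where value == 19:
  Index 0: 13 != 19
  Index 1: 13 != 19
  Index 2: 19 == 19, found!
Therefore output = 2.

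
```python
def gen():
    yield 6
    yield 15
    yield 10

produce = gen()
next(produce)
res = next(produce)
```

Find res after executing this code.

Step 1: gen() creates a generator.
Step 2: next(produce) yields 6 (consumed and discarded).
Step 3: next(produce) yields 15, assigned to res.
Therefore res = 15.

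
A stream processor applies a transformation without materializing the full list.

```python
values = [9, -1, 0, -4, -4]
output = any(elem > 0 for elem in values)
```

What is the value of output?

Step 1: Check elem > 0 for each element in [9, -1, 0, -4, -4]:
  9 > 0: True
  -1 > 0: False
  0 > 0: False
  -4 > 0: False
  -4 > 0: False
Step 2: any() returns True.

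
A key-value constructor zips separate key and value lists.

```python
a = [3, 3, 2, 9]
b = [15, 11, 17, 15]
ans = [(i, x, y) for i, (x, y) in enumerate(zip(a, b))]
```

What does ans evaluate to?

Step 1: enumerate(zip(a, b)) gives index with paired elements:
  i=0: (3, 15)
  i=1: (3, 11)
  i=2: (2, 17)
  i=3: (9, 15)
Therefore ans = [(0, 3, 15), (1, 3, 11), (2, 2, 17), (3, 9, 15)].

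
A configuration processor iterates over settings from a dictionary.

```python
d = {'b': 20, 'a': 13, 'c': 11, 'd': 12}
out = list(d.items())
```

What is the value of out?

Step 1: d.items() returns (key, value) pairs in insertion order.
Therefore out = [('b', 20), ('a', 13), ('c', 11), ('d', 12)].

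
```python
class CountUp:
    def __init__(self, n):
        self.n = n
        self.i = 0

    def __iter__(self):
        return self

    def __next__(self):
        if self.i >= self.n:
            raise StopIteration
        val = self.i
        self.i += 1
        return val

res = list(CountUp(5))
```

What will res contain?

Step 1: CountUp(5) creates an iterator counting 0 to 4.
Step 2: list() consumes all values: [0, 1, 2, 3, 4].
Therefore res = [0, 1, 2, 3, 4].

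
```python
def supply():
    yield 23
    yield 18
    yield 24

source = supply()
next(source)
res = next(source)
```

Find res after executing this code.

Step 1: supply() creates a generator.
Step 2: next(source) yields 23 (consumed and discarded).
Step 3: next(source) yields 18, assigned to res.
Therefore res = 18.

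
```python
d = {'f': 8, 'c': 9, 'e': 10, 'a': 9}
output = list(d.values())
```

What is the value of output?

Step 1: d.values() returns the dictionary values in insertion order.
Therefore output = [8, 9, 10, 9].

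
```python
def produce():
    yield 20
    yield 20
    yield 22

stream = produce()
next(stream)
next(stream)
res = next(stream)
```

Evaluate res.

Step 1: produce() creates a generator.
Step 2: next(stream) yields 20 (consumed and discarded).
Step 3: next(stream) yields 20 (consumed and discarded).
Step 4: next(stream) yields 22, assigned to res.
Therefore res = 22.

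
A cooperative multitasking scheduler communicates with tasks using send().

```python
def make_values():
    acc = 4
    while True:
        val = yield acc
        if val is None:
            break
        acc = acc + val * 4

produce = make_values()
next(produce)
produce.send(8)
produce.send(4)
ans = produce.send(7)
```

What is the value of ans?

Step 1: next() -> yield acc=4.
Step 2: send(8) -> val=8, acc = 4 + 8*4 = 36, yield 36.
Step 3: send(4) -> val=4, acc = 36 + 4*4 = 52, yield 52.
Step 4: send(7) -> val=7, acc = 52 + 7*4 = 80, yield 80.
Therefore ans = 80.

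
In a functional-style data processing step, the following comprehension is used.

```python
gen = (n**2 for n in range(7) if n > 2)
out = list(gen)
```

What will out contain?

Step 1: For range(7), keep n > 2, then square:
  n=0: 0 <= 2, excluded
  n=1: 1 <= 2, excluded
  n=2: 2 <= 2, excluded
  n=3: 3 > 2, yield 3**2 = 9
  n=4: 4 > 2, yield 4**2 = 16
  n=5: 5 > 2, yield 5**2 = 25
  n=6: 6 > 2, yield 6**2 = 36
Therefore out = [9, 16, 25, 36].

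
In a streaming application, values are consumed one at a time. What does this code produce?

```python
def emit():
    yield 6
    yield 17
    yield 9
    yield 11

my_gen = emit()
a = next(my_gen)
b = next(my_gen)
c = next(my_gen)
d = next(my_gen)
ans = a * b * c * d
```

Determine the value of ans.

Step 1: Create generator and consume all values:
  a = next(my_gen) = 6
  b = next(my_gen) = 17
  c = next(my_gen) = 9
  d = next(my_gen) = 11
Step 2: ans = 6 * 17 * 9 * 11 = 10098.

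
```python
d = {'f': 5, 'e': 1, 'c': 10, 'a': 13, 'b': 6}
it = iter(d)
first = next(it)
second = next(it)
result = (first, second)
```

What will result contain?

Step 1: iter(d) iterates over keys: ['f', 'e', 'c', 'a', 'b'].
Step 2: first = next(it) = 'f', second = next(it) = 'e'.
Therefore result = ('f', 'e').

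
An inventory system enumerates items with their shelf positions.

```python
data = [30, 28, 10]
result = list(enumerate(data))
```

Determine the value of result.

Step 1: enumerate pairs each element with its index:
  (0, 30)
  (1, 28)
  (2, 10)
Therefore result = [(0, 30), (1, 28), (2, 10)].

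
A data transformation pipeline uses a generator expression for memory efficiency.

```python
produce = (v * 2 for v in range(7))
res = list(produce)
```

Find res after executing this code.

Step 1: For each v in range(7), compute v*2:
  v=0: 0*2 = 0
  v=1: 1*2 = 2
  v=2: 2*2 = 4
  v=3: 3*2 = 6
  v=4: 4*2 = 8
  v=5: 5*2 = 10
  v=6: 6*2 = 12
Therefore res = [0, 2, 4, 6, 8, 10, 12].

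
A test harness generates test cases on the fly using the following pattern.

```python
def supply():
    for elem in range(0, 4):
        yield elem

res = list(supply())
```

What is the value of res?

Step 1: The generator yields each value from range(0, 4).
Step 2: list() consumes all yields: [0, 1, 2, 3].
Therefore res = [0, 1, 2, 3].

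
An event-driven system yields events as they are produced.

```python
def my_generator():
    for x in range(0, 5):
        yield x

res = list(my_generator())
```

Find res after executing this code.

Step 1: The generator yields each value from range(0, 5).
Step 2: list() consumes all yields: [0, 1, 2, 3, 4].
Therefore res = [0, 1, 2, 3, 4].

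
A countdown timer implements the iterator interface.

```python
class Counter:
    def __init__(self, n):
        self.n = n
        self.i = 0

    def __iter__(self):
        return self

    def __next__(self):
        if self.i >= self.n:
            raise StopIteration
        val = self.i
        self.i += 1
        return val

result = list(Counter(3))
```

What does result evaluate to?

Step 1: Counter(3) creates an iterator counting 0 to 2.
Step 2: list() consumes all values: [0, 1, 2].
Therefore result = [0, 1, 2].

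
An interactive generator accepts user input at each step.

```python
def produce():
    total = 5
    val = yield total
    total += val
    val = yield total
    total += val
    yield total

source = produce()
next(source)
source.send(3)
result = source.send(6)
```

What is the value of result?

Step 1: next() -> yield total=5.
Step 2: send(3) -> val=3, total = 5+3 = 8, yield 8.
Step 3: send(6) -> val=6, total = 8+6 = 14, yield 14.
Therefore result = 14.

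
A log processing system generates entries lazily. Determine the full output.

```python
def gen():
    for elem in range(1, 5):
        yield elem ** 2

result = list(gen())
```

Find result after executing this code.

Step 1: For each elem in range(1, 5), yield elem**2:
  elem=1: yield 1**2 = 1
  elem=2: yield 2**2 = 4
  elem=3: yield 3**2 = 9
  elem=4: yield 4**2 = 16
Therefore result = [1, 4, 9, 16].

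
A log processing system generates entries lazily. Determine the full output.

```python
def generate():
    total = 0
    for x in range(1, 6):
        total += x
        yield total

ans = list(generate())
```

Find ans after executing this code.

Step 1: Generator accumulates running sum:
  x=1: total = 1, yield 1
  x=2: total = 3, yield 3
  x=3: total = 6, yield 6
  x=4: total = 10, yield 10
  x=5: total = 15, yield 15
Therefore ans = [1, 3, 6, 10, 15].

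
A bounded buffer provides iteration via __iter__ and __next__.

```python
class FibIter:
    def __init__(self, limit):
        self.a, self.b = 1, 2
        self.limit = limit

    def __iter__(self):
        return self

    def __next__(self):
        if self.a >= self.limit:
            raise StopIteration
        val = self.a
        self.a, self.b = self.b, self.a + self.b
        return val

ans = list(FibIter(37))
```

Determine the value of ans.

Step 1: Fibonacci-like sequence (a=1, b=2) until >= 37:
  Yield 1, then a,b = 2,3
  Yield 2, then a,b = 3,5
  Yield 3, then a,b = 5,8
  Yield 5, then a,b = 8,13
  Yield 8, then a,b = 13,21
  Yield 13, then a,b = 21,34
  Yield 21, then a,b = 34,55
  Yield 34, then a,b = 55,89
Step 2: 55 >= 37, stop.
Therefore ans = [1, 2, 3, 5, 8, 13, 21, 34].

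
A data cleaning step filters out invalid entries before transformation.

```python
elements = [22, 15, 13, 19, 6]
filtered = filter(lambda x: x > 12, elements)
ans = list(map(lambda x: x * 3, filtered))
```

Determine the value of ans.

Step 1: Filter elements for elements > 12:
  22: kept
  15: kept
  13: kept
  19: kept
  6: removed
Step 2: Map x * 3 on filtered [22, 15, 13, 19]:
  22 -> 66
  15 -> 45
  13 -> 39
  19 -> 57
Therefore ans = [66, 45, 39, 57].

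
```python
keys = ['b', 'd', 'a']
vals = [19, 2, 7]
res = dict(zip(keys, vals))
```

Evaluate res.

Step 1: zip pairs keys with values:
  'b' -> 19
  'd' -> 2
  'a' -> 7
Therefore res = {'b': 19, 'd': 2, 'a': 7}.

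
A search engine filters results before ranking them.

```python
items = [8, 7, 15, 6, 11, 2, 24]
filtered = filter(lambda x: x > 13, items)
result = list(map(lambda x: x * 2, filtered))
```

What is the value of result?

Step 1: Filter items for elements > 13:
  8: removed
  7: removed
  15: kept
  6: removed
  11: removed
  2: removed
  24: kept
Step 2: Map x * 2 on filtered [15, 24]:
  15 -> 30
  24 -> 48
Therefore result = [30, 48].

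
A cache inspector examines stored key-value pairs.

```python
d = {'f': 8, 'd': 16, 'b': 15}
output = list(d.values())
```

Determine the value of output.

Step 1: d.values() returns the dictionary values in insertion order.
Therefore output = [8, 16, 15].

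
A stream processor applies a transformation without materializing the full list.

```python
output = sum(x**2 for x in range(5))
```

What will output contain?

Step 1: Compute x**2 for each x in range(5):
  x=0: 0**2 = 0
  x=1: 1**2 = 1
  x=2: 2**2 = 4
  x=3: 3**2 = 9
  x=4: 4**2 = 16
Step 2: sum = 0 + 1 + 4 + 9 + 16 = 30.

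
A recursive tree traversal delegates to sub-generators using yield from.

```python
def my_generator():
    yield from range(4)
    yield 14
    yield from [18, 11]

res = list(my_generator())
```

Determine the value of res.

Step 1: Trace yields in order:
  yield 0
  yield 1
  yield 2
  yield 3
  yield 14
  yield 18
  yield 11
Therefore res = [0, 1, 2, 3, 14, 18, 11].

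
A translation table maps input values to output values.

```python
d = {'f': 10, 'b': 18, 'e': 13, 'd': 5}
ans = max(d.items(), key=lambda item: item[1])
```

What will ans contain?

Step 1: Find item with maximum value:
  ('f', 10)
  ('b', 18)
  ('e', 13)
  ('d', 5)
Step 2: Maximum value is 18 at key 'b'.
Therefore ans = ('b', 18).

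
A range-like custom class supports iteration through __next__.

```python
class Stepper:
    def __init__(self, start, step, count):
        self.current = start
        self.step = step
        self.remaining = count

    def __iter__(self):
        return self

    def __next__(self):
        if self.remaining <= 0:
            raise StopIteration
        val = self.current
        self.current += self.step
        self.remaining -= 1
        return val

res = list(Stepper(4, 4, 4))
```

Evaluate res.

Step 1: Stepper starts at 4, increments by 4, for 4 steps:
  Yield 4, then current += 4
  Yield 8, then current += 4
  Yield 12, then current += 4
  Yield 16, then current += 4
Therefore res = [4, 8, 12, 16].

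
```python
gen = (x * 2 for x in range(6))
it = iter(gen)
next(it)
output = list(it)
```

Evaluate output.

Step 1: Generator produces [0, 2, 4, 6, 8, 10].
Step 2: next(it) consumes first element (0).
Step 3: list(it) collects remaining: [2, 4, 6, 8, 10].
Therefore output = [2, 4, 6, 8, 10].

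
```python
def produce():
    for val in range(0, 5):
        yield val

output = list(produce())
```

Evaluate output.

Step 1: The generator yields each value from range(0, 5).
Step 2: list() consumes all yields: [0, 1, 2, 3, 4].
Therefore output = [0, 1, 2, 3, 4].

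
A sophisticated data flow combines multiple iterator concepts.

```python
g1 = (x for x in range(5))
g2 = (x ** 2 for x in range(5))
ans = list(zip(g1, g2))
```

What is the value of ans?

Step 1: g1 produces [0, 1, 2, 3, 4].
Step 2: g2 produces [0, 1, 4, 9, 16].
Step 3: zip pairs them: [(0, 0), (1, 1), (2, 4), (3, 9), (4, 16)].
Therefore ans = [(0, 0), (1, 1), (2, 4), (3, 9), (4, 16)].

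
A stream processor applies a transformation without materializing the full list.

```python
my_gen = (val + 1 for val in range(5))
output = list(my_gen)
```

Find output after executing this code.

Step 1: For each val in range(5), compute val+1:
  val=0: 0+1 = 1
  val=1: 1+1 = 2
  val=2: 2+1 = 3
  val=3: 3+1 = 4
  val=4: 4+1 = 5
Therefore output = [1, 2, 3, 4, 5].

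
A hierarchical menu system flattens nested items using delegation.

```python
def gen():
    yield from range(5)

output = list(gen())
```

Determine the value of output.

Step 1: yield from delegates to the iterable, yielding each element.
Step 2: Collected values: [0, 1, 2, 3, 4].
Therefore output = [0, 1, 2, 3, 4].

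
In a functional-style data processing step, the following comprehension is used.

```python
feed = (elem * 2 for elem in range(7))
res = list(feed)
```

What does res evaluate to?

Step 1: For each elem in range(7), compute elem*2:
  elem=0: 0*2 = 0
  elem=1: 1*2 = 2
  elem=2: 2*2 = 4
  elem=3: 3*2 = 6
  elem=4: 4*2 = 8
  elem=5: 5*2 = 10
  elem=6: 6*2 = 12
Therefore res = [0, 2, 4, 6, 8, 10, 12].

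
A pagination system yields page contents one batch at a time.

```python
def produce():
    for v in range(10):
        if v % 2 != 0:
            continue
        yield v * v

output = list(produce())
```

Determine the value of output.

Step 1: Only yield v**2 when v is divisible by 2:
  v=0: 0 % 2 == 0, yield 0**2 = 0
  v=2: 2 % 2 == 0, yield 2**2 = 4
  v=4: 4 % 2 == 0, yield 4**2 = 16
  v=6: 6 % 2 == 0, yield 6**2 = 36
  v=8: 8 % 2 == 0, yield 8**2 = 64
Therefore output = [0, 4, 16, 36, 64].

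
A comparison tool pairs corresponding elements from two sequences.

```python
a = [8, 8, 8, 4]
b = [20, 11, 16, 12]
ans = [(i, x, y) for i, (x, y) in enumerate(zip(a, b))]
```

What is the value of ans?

Step 1: enumerate(zip(a, b)) gives index with paired elements:
  i=0: (8, 20)
  i=1: (8, 11)
  i=2: (8, 16)
  i=3: (4, 12)
Therefore ans = [(0, 8, 20), (1, 8, 11), (2, 8, 16), (3, 4, 12)].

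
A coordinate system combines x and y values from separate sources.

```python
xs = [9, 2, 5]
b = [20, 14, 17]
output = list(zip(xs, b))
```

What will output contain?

Step 1: zip pairs elements at same index:
  Index 0: (9, 20)
  Index 1: (2, 14)
  Index 2: (5, 17)
Therefore output = [(9, 20), (2, 14), (5, 17)].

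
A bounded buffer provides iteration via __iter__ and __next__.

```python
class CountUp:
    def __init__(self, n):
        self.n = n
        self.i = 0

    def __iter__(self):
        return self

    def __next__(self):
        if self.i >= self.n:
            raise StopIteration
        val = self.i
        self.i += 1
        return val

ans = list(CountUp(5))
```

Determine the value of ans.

Step 1: CountUp(5) creates an iterator counting 0 to 4.
Step 2: list() consumes all values: [0, 1, 2, 3, 4].
Therefore ans = [0, 1, 2, 3, 4].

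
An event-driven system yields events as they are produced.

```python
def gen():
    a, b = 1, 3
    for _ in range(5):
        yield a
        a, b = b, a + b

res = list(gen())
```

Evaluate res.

Step 1: Fibonacci-like sequence starting with a=1, b=3:
  Iteration 1: yield a=1, then a,b = 3,4
  Iteration 2: yield a=3, then a,b = 4,7
  Iteration 3: yield a=4, then a,b = 7,11
  Iteration 4: yield a=7, then a,b = 11,18
  Iteration 5: yield a=11, then a,b = 18,29
Therefore res = [1, 3, 4, 7, 11].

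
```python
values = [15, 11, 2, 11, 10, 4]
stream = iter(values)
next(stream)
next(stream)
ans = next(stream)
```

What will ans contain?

Step 1: Create iterator over [15, 11, 2, 11, 10, 4].
Step 2: next() consumes 15.
Step 3: next() consumes 11.
Step 4: next() returns 2.
Therefore ans = 2.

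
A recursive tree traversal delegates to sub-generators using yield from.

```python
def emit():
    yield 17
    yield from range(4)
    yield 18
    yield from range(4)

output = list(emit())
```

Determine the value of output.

Step 1: Trace yields in order:
  yield 17
  yield 0
  yield 1
  yield 2
  yield 3
  yield 18
  yield 0
  yield 1
  yield 2
  yield 3
Therefore output = [17, 0, 1, 2, 3, 18, 0, 1, 2, 3].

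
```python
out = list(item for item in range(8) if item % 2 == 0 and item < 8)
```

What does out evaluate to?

Step 1: Filter range(8) where item % 2 == 0 and item < 8:
  item=0: both conditions met, included
  item=1: excluded (1 % 2 != 0)
  item=2: both conditions met, included
  item=3: excluded (3 % 2 != 0)
  item=4: both conditions met, included
  item=5: excluded (5 % 2 != 0)
  item=6: both conditions met, included
  item=7: excluded (7 % 2 != 0)
Therefore out = [0, 2, 4, 6].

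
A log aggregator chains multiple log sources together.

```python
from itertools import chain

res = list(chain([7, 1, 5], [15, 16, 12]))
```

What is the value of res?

Step 1: chain() concatenates iterables: [7, 1, 5] + [15, 16, 12].
Therefore res = [7, 1, 5, 15, 16, 12].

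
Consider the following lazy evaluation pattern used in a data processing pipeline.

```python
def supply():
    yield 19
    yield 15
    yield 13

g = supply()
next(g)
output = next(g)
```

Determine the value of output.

Step 1: supply() creates a generator.
Step 2: next(g) yields 19 (consumed and discarded).
Step 3: next(g) yields 15, assigned to output.
Therefore output = 15.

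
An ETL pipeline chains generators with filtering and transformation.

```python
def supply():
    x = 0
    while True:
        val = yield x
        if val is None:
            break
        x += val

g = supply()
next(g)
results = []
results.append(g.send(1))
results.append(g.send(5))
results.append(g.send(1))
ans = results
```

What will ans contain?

Step 1: next(g) -> yield 0.
Step 2: send(1) -> x = 1, yield 1.
Step 3: send(5) -> x = 6, yield 6.
Step 4: send(1) -> x = 7, yield 7.
Therefore ans = [1, 6, 7].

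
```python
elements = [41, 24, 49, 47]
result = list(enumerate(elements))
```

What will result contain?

Step 1: enumerate pairs each element with its index:
  (0, 41)
  (1, 24)
  (2, 49)
  (3, 47)
Therefore result = [(0, 41), (1, 24), (2, 49), (3, 47)].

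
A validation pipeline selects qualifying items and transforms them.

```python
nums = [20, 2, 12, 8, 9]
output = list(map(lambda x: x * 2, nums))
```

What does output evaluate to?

Step 1: Apply lambda x: x * 2 to each element:
  20 -> 40
  2 -> 4
  12 -> 24
  8 -> 16
  9 -> 18
Therefore output = [40, 4, 24, 16, 18].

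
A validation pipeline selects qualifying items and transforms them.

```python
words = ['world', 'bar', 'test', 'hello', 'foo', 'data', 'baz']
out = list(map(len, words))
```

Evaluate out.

Step 1: Map len() to each word:
  'world' -> 5
  'bar' -> 3
  'test' -> 4
  'hello' -> 5
  'foo' -> 3
  'data' -> 4
  'baz' -> 3
Therefore out = [5, 3, 4, 5, 3, 4, 3].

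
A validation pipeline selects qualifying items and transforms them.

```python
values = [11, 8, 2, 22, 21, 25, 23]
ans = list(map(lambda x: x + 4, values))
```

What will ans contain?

Step 1: Apply lambda x: x + 4 to each element:
  11 -> 15
  8 -> 12
  2 -> 6
  22 -> 26
  21 -> 25
  25 -> 29
  23 -> 27
Therefore ans = [15, 12, 6, 26, 25, 29, 27].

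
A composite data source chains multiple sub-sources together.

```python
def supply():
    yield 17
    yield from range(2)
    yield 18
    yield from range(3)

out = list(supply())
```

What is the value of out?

Step 1: Trace yields in order:
  yield 17
  yield 0
  yield 1
  yield 18
  yield 0
  yield 1
  yield 2
Therefore out = [17, 0, 1, 18, 0, 1, 2].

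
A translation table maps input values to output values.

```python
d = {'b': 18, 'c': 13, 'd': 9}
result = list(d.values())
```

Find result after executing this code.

Step 1: d.values() returns the dictionary values in insertion order.
Therefore result = [18, 13, 9].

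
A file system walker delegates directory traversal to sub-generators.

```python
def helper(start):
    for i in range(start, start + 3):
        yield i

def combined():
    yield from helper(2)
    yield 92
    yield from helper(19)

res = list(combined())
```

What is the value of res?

Step 1: combined() delegates to helper(2):
  yield 2
  yield 3
  yield 4
Step 2: yield 92
Step 3: Delegates to helper(19):
  yield 19
  yield 20
  yield 21
Therefore res = [2, 3, 4, 92, 19, 20, 21].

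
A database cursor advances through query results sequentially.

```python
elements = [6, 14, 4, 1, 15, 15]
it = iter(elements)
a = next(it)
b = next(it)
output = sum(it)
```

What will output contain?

Step 1: Create iterator over [6, 14, 4, 1, 15, 15].
Step 2: a = next() = 6, b = next() = 14.
Step 3: sum() of remaining [4, 1, 15, 15] = 35.
Therefore output = 35.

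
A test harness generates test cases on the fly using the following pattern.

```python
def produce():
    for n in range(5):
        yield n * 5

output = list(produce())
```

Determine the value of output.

Step 1: For each n in range(5), yield n * 5:
  n=0: yield 0 * 5 = 0
  n=1: yield 1 * 5 = 5
  n=2: yield 2 * 5 = 10
  n=3: yield 3 * 5 = 15
  n=4: yield 4 * 5 = 20
Therefore output = [0, 5, 10, 15, 20].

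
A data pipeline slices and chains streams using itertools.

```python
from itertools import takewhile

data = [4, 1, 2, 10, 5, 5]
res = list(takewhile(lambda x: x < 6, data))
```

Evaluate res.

Step 1: takewhile stops at first element >= 6:
  4 < 6: take
  1 < 6: take
  2 < 6: take
  10 >= 6: stop
Therefore res = [4, 1, 2].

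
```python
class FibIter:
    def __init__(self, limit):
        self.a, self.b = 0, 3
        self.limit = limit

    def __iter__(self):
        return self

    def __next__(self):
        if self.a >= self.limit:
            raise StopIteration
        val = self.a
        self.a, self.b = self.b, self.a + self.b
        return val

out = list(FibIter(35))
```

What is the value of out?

Step 1: Fibonacci-like sequence (a=0, b=3) until >= 35:
  Yield 0, then a,b = 3,3
  Yield 3, then a,b = 3,6
  Yield 3, then a,b = 6,9
  Yield 6, then a,b = 9,15
  Yield 9, then a,b = 15,24
  Yield 15, then a,b = 24,39
  Yield 24, then a,b = 39,63
Step 2: 39 >= 35, stop.
Therefore out = [0, 3, 3, 6, 9, 15, 24].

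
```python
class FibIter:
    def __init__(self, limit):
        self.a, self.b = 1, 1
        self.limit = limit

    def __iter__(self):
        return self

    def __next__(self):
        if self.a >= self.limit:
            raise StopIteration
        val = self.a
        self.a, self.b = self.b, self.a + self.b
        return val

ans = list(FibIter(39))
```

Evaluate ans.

Step 1: Fibonacci-like sequence (a=1, b=1) until >= 39:
  Yield 1, then a,b = 1,2
  Yield 1, then a,b = 2,3
  Yield 2, then a,b = 3,5
  Yield 3, then a,b = 5,8
  Yield 5, then a,b = 8,13
  Yield 8, then a,b = 13,21
  Yield 13, then a,b = 21,34
  Yield 21, then a,b = 34,55
  Yield 34, then a,b = 55,89
Step 2: 55 >= 39, stop.
Therefore ans = [1, 1, 2, 3, 5, 8, 13, 21, 34].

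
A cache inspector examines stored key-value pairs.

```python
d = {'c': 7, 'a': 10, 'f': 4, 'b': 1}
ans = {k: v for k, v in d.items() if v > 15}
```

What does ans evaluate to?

Step 1: Filter items where value > 15:
  'c': 7 <= 15: removed
  'a': 10 <= 15: removed
  'f': 4 <= 15: removed
  'b': 1 <= 15: removed
Therefore ans = {}.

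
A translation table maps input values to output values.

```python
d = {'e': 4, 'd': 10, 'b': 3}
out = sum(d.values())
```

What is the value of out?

Step 1: d.values() = [4, 10, 3].
Step 2: sum = 17.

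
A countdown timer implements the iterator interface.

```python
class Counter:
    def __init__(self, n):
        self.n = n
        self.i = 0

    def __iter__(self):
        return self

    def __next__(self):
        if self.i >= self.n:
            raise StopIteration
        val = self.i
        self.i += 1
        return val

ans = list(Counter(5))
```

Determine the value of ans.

Step 1: Counter(5) creates an iterator counting 0 to 4.
Step 2: list() consumes all values: [0, 1, 2, 3, 4].
Therefore ans = [0, 1, 2, 3, 4].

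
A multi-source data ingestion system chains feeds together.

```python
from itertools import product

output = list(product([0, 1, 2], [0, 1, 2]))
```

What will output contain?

Step 1: product([0, 1, 2], [0, 1, 2]) gives all pairs:
  (0, 0)
  (0, 1)
  (0, 2)
  (1, 0)
  (1, 1)
  (1, 2)
  (2, 0)
  (2, 1)
  (2, 2)
Therefore output = [(0, 0), (0, 1), (0, 2), (1, 0), (1, 1), (1, 2), (2, 0), (2, 1), (2, 2)].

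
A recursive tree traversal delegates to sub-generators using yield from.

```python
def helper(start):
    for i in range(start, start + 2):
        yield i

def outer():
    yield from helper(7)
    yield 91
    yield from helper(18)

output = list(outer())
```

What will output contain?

Step 1: outer() delegates to helper(7):
  yield 7
  yield 8
Step 2: yield 91
Step 3: Delegates to helper(18):
  yield 18
  yield 19
Therefore output = [7, 8, 91, 18, 19].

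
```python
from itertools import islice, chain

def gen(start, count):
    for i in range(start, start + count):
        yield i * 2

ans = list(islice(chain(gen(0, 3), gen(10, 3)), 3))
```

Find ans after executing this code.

Step 1: gen(0, 3) yields [0, 2, 4].
Step 2: gen(10, 3) yields [20, 22, 24].
Step 3: chain concatenates: [0, 2, 4, 20, 22, 24].
Step 4: islice takes first 3: [0, 2, 4].
Therefore ans = [0, 2, 4].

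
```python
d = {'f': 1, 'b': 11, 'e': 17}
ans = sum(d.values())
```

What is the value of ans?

Step 1: d.values() = [1, 11, 17].
Step 2: sum = 29.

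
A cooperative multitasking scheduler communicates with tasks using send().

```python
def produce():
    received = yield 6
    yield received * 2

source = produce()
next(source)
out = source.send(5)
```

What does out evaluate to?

Step 1: next(source) advances to first yield, producing 6.
Step 2: send(5) resumes, received = 5.
Step 3: yield received * 2 = 5 * 2 = 10.
Therefore out = 10.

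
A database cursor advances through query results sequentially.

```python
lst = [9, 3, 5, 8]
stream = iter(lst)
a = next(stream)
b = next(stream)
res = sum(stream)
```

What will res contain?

Step 1: Create iterator over [9, 3, 5, 8].
Step 2: a = next() = 9, b = next() = 3.
Step 3: sum() of remaining [5, 8] = 13.
Therefore res = 13.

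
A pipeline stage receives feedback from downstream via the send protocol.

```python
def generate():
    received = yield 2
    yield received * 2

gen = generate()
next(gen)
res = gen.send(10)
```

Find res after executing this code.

Step 1: next(gen) advances to first yield, producing 2.
Step 2: send(10) resumes, received = 10.
Step 3: yield received * 2 = 10 * 2 = 20.
Therefore res = 20.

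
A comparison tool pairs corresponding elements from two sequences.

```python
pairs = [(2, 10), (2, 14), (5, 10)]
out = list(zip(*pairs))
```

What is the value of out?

Step 1: zip(*pairs) transposes: unzips [(2, 10), (2, 14), (5, 10)] into separate sequences.
Step 2: First elements: (2, 2, 5), second elements: (10, 14, 10).
Therefore out = [(2, 2, 5), (10, 14, 10)].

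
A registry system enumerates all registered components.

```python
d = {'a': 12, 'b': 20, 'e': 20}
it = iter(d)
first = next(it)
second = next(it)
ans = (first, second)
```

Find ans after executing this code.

Step 1: iter(d) iterates over keys: ['a', 'b', 'e'].
Step 2: first = next(it) = 'a', second = next(it) = 'b'.
Therefore ans = ('a', 'b').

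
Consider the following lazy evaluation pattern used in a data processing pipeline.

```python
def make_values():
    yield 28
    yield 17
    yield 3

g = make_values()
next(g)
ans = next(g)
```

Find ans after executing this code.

Step 1: make_values() creates a generator.
Step 2: next(g) yields 28 (consumed and discarded).
Step 3: next(g) yields 17, assigned to ans.
Therefore ans = 17.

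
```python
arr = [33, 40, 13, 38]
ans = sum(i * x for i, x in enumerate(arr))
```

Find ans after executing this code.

Step 1: Compute i * x for each (i, x) in enumerate([33, 40, 13, 38]):
  i=0, x=33: 0*33 = 0
  i=1, x=40: 1*40 = 40
  i=2, x=13: 2*13 = 26
  i=3, x=38: 3*38 = 114
Step 2: sum = 0 + 40 + 26 + 114 = 180.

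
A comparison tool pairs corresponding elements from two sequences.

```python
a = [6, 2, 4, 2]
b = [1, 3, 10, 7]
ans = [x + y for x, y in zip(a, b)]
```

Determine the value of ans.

Step 1: Add corresponding elements:
  6 + 1 = 7
  2 + 3 = 5
  4 + 10 = 14
  2 + 7 = 9
Therefore ans = [7, 5, 14, 9].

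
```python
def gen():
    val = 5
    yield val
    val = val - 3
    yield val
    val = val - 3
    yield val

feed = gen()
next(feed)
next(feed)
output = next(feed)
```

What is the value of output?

Step 1: Trace through generator execution:
  Yield 1: val starts at 5, yield 5
  Yield 2: val = 5 - 3 = 2, yield 2
  Yield 3: val = 2 - 3 = -1, yield -1
Step 2: First next() gets 5, second next() gets the second value, third next() yields -1.
Therefore output = -1.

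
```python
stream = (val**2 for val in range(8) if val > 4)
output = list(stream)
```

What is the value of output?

Step 1: For range(8), keep val > 4, then square:
  val=0: 0 <= 4, excluded
  val=1: 1 <= 4, excluded
  val=2: 2 <= 4, excluded
  val=3: 3 <= 4, excluded
  val=4: 4 <= 4, excluded
  val=5: 5 > 4, yield 5**2 = 25
  val=6: 6 > 4, yield 6**2 = 36
  val=7: 7 > 4, yield 7**2 = 49
Therefore output = [25, 36, 49].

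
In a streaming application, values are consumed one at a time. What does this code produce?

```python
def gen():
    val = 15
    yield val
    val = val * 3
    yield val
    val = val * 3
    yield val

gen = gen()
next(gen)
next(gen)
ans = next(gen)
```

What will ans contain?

Step 1: Trace through generator execution:
  Yield 1: val starts at 15, yield 15
  Yield 2: val = 15 * 3 = 45, yield 45
  Yield 3: val = 45 * 3 = 135, yield 135
Step 2: First next() gets 15, second next() gets the second value, third next() yields 135.
Therefore ans = 135.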